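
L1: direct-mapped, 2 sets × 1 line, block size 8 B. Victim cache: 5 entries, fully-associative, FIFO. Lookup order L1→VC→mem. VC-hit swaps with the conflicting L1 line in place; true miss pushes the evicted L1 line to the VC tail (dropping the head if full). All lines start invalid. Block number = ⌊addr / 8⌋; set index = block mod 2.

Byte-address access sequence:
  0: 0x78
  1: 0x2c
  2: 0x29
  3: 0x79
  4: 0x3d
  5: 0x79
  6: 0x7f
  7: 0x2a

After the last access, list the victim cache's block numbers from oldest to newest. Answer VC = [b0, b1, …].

0: 0x78 (blk 15, set 1) → MISS  vc=[]
1: 0x2c (blk 5, set 1) → MISS  vc=[15]
2: 0x29 (blk 5, set 1) → L1-HIT  vc=[15]
3: 0x79 (blk 15, set 1) → VC-HIT  vc=[5]
4: 0x3d (blk 7, set 1) → MISS  vc=[5, 15]
5: 0x79 (blk 15, set 1) → VC-HIT  vc=[5, 7]
6: 0x7f (blk 15, set 1) → L1-HIT  vc=[5, 7]
7: 0x2a (blk 5, set 1) → VC-HIT  vc=[15, 7]

VC = [15, 7]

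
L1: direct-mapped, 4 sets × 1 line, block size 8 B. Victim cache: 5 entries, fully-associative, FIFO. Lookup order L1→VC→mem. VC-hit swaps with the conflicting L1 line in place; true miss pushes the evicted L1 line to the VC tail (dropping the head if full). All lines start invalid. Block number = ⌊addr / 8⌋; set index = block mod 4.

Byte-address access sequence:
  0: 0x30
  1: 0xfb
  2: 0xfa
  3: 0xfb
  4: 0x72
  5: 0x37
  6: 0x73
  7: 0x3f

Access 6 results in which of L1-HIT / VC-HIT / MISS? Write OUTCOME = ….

  [0] addr=0x30 blk=6 s=2: MISS | VC []
  [1] addr=0xfb blk=31 s=3: MISS | VC []
  [2] addr=0xfa blk=31 s=3: L1-HIT | VC []
  [3] addr=0xfb blk=31 s=3: L1-HIT | VC []
  [4] addr=0x72 blk=14 s=2: MISS | VC [6]
  [5] addr=0x37 blk=6 s=2: VC-HIT | VC [14]
  [6] addr=0x73 blk=14 s=2: VC-HIT | VC [6]
  [7] addr=0x3f blk=7 s=3: MISS | VC [6, 31]

OUTCOME = VC-HIT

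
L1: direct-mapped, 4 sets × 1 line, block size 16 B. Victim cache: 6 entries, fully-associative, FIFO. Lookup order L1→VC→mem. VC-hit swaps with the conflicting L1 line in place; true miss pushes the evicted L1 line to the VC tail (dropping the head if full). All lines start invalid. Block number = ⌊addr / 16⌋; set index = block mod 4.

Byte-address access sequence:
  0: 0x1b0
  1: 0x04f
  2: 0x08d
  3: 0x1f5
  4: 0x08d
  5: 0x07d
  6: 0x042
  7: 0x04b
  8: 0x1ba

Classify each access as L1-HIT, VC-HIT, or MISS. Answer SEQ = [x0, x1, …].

SEQ = [MISS, MISS, MISS, MISS, L1-HIT, MISS, VC-HIT, L1-HIT, VC-HIT]

#0 0x1b0→b27/s3 MISS; vc=[]
#1 0x4f→b4/s0 MISS; vc=[]
#2 0x8d→b8/s0 MISS; vc=[4]
#3 0x1f5→b31/s3 MISS; vc=[4,27]
#4 0x8d→b8/s0 L1-HIT; vc=[4,27]
#5 0x7d→b7/s3 MISS; vc=[4,27,31]
#6 0x42→b4/s0 VC-HIT; vc=[8,27,31]
#7 0x4b→b4/s0 L1-HIT; vc=[8,27,31]
#8 0x1ba→b27/s3 VC-HIT; vc=[8,7,31]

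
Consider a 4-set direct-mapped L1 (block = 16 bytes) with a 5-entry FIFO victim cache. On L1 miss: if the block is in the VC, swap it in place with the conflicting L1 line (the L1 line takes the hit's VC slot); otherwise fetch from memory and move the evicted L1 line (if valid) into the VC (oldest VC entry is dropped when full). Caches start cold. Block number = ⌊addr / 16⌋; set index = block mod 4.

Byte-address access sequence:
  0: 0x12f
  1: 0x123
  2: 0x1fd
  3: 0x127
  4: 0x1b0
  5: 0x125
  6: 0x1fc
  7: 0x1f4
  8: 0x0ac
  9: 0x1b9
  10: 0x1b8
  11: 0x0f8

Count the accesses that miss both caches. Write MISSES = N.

MISSES = 5

  [0] addr=0x12f blk=18 s=2: MISS | VC []
  [1] addr=0x123 blk=18 s=2: L1-HIT | VC []
  [2] addr=0x1fd blk=31 s=3: MISS | VC []
  [3] addr=0x127 blk=18 s=2: L1-HIT | VC []
  [4] addr=0x1b0 blk=27 s=3: MISS | VC [31]
  [5] addr=0x125 blk=18 s=2: L1-HIT | VC [31]
  [6] addr=0x1fc blk=31 s=3: VC-HIT | VC [27]
  [7] addr=0x1f4 blk=31 s=3: L1-HIT | VC [27]
  [8] addr=0xac blk=10 s=2: MISS | VC [27, 18]
  [9] addr=0x1b9 blk=27 s=3: VC-HIT | VC [31, 18]
  [10] addr=0x1b8 blk=27 s=3: L1-HIT | VC [31, 18]
  [11] addr=0xf8 blk=15 s=3: MISS | VC [31, 18, 27]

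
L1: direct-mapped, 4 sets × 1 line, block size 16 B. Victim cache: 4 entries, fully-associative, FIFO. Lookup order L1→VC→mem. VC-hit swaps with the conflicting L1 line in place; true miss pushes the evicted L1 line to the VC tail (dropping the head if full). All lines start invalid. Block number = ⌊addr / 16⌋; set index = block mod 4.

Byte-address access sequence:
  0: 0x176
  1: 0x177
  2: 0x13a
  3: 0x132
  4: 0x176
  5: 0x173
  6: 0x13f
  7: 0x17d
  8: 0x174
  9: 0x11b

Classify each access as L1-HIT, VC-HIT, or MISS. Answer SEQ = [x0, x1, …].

0: 0x176 (blk 23, set 3) → MISS  vc=[]
1: 0x177 (blk 23, set 3) → L1-HIT  vc=[]
2: 0x13a (blk 19, set 3) → MISS  vc=[23]
3: 0x132 (blk 19, set 3) → L1-HIT  vc=[23]
4: 0x176 (blk 23, set 3) → VC-HIT  vc=[19]
5: 0x173 (blk 23, set 3) → L1-HIT  vc=[19]
6: 0x13f (blk 19, set 3) → VC-HIT  vc=[23]
7: 0x17d (blk 23, set 3) → VC-HIT  vc=[19]
8: 0x174 (blk 23, set 3) → L1-HIT  vc=[19]
9: 0x11b (blk 17, set 1) → MISS  vc=[19]

SEQ = [MISS, L1-HIT, MISS, L1-HIT, VC-HIT, L1-HIT, VC-HIT, VC-HIT, L1-HIT, MISS]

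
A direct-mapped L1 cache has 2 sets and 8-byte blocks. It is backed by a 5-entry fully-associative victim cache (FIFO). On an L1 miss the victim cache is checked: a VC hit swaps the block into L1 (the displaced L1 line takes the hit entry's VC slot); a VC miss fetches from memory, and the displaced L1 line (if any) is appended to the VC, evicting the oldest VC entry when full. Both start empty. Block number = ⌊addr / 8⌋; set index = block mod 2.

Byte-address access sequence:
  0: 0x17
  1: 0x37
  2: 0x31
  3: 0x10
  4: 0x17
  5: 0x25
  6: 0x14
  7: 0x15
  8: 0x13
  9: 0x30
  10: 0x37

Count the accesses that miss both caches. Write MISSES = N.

  [0] addr=0x17 blk=2 s=0: MISS | VC []
  [1] addr=0x37 blk=6 s=0: MISS | VC [2]
  [2] addr=0x31 blk=6 s=0: L1-HIT | VC [2]
  [3] addr=0x10 blk=2 s=0: VC-HIT | VC [6]
  [4] addr=0x17 blk=2 s=0: L1-HIT | VC [6]
  [5] addr=0x25 blk=4 s=0: MISS | VC [6, 2]
  [6] addr=0x14 blk=2 s=0: VC-HIT | VC [6, 4]
  [7] addr=0x15 blk=2 s=0: L1-HIT | VC [6, 4]
  [8] addr=0x13 blk=2 s=0: L1-HIT | VC [6, 4]
  [9] addr=0x30 blk=6 s=0: VC-HIT | VC [2, 4]
  [10] addr=0x37 blk=6 s=0: L1-HIT | VC [2, 4]

MISSES = 3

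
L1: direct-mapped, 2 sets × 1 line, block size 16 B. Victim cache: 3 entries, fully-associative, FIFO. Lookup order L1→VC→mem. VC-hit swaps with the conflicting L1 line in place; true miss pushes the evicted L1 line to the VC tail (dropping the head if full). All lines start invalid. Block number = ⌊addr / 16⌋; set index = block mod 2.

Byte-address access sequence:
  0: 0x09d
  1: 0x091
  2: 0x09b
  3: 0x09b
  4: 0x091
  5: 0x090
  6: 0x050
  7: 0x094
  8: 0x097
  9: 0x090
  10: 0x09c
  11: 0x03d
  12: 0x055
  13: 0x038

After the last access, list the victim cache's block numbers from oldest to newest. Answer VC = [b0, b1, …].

#0 0x9d→b9/s1 MISS; vc=[]
#1 0x91→b9/s1 L1-HIT; vc=[]
#2 0x9b→b9/s1 L1-HIT; vc=[]
#3 0x9b→b9/s1 L1-HIT; vc=[]
#4 0x91→b9/s1 L1-HIT; vc=[]
#5 0x90→b9/s1 L1-HIT; vc=[]
#6 0x50→b5/s1 MISS; vc=[9]
#7 0x94→b9/s1 VC-HIT; vc=[5]
#8 0x97→b9/s1 L1-HIT; vc=[5]
#9 0x90→b9/s1 L1-HIT; vc=[5]
#10 0x9c→b9/s1 L1-HIT; vc=[5]
#11 0x3d→b3/s1 MISS; vc=[5,9]
#12 0x55→b5/s1 VC-HIT; vc=[3,9]
#13 0x38→b3/s1 VC-HIT; vc=[5,9]

VC = [5, 9]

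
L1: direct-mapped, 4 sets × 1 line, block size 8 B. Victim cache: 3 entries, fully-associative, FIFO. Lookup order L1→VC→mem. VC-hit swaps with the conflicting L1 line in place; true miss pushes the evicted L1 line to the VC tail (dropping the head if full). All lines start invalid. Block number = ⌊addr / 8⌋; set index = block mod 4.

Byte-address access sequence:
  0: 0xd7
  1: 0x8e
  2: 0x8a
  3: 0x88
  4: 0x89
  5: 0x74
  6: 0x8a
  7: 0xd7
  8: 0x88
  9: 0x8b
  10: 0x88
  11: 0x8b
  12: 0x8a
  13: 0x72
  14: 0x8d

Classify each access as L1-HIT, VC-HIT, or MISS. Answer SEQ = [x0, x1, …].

SEQ = [MISS, MISS, L1-HIT, L1-HIT, L1-HIT, MISS, L1-HIT, VC-HIT, L1-HIT, L1-HIT, L1-HIT, L1-HIT, L1-HIT, VC-HIT, L1-HIT]

#0 0xd7→b26/s2 MISS; vc=[]
#1 0x8e→b17/s1 MISS; vc=[]
#2 0x8a→b17/s1 L1-HIT; vc=[]
#3 0x88→b17/s1 L1-HIT; vc=[]
#4 0x89→b17/s1 L1-HIT; vc=[]
#5 0x74→b14/s2 MISS; vc=[26]
#6 0x8a→b17/s1 L1-HIT; vc=[26]
#7 0xd7→b26/s2 VC-HIT; vc=[14]
#8 0x88→b17/s1 L1-HIT; vc=[14]
#9 0x8b→b17/s1 L1-HIT; vc=[14]
#10 0x88→b17/s1 L1-HIT; vc=[14]
#11 0x8b→b17/s1 L1-HIT; vc=[14]
#12 0x8a→b17/s1 L1-HIT; vc=[14]
#13 0x72→b14/s2 VC-HIT; vc=[26]
#14 0x8d→b17/s1 L1-HIT; vc=[26]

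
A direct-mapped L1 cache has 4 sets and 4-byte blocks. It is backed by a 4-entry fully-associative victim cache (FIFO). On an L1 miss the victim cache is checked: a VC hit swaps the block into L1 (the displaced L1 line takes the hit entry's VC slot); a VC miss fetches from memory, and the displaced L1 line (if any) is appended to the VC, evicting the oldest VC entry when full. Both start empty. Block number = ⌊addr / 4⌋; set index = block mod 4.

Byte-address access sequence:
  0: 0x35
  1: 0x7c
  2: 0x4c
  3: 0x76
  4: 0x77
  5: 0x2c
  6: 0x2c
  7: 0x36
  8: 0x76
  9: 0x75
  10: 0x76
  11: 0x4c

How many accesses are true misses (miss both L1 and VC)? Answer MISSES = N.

MISSES = 5

#0 0x35→b13/s1 MISS; vc=[]
#1 0x7c→b31/s3 MISS; vc=[]
#2 0x4c→b19/s3 MISS; vc=[31]
#3 0x76→b29/s1 MISS; vc=[31,13]
#4 0x77→b29/s1 L1-HIT; vc=[31,13]
#5 0x2c→b11/s3 MISS; vc=[31,13,19]
#6 0x2c→b11/s3 L1-HIT; vc=[31,13,19]
#7 0x36→b13/s1 VC-HIT; vc=[31,29,19]
#8 0x76→b29/s1 VC-HIT; vc=[31,13,19]
#9 0x75→b29/s1 L1-HIT; vc=[31,13,19]
#10 0x76→b29/s1 L1-HIT; vc=[31,13,19]
#11 0x4c→b19/s3 VC-HIT; vc=[31,13,11]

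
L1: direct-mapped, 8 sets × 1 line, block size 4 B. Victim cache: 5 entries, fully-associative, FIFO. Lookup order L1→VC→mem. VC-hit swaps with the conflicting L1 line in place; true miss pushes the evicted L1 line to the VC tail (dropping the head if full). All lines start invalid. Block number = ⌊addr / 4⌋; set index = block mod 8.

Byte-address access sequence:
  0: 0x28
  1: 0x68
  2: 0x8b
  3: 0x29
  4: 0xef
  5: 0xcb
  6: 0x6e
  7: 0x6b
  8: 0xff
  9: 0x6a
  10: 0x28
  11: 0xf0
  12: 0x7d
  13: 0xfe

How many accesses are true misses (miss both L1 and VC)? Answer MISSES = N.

0: 0x28 (blk 10, set 2) → MISS  vc=[]
1: 0x68 (blk 26, set 2) → MISS  vc=[10]
2: 0x8b (blk 34, set 2) → MISS  vc=[10, 26]
3: 0x29 (blk 10, set 2) → VC-HIT  vc=[34, 26]
4: 0xef (blk 59, set 3) → MISS  vc=[34, 26]
5: 0xcb (blk 50, set 2) → MISS  vc=[34, 26, 10]
6: 0x6e (blk 27, set 3) → MISS  vc=[34, 26, 10, 59]
7: 0x6b (blk 26, set 2) → VC-HIT  vc=[34, 50, 10, 59]
8: 0xff (blk 63, set 7) → MISS  vc=[34, 50, 10, 59]
9: 0x6a (blk 26, set 2) → L1-HIT  vc=[34, 50, 10, 59]
10: 0x28 (blk 10, set 2) → VC-HIT  vc=[34, 50, 26, 59]
11: 0xf0 (blk 60, set 4) → MISS  vc=[34, 50, 26, 59]
12: 0x7d (blk 31, set 7) → MISS  vc=[34, 50, 26, 59, 63]
13: 0xfe (blk 63, set 7) → VC-HIT  vc=[34, 50, 26, 59, 31]

MISSES = 9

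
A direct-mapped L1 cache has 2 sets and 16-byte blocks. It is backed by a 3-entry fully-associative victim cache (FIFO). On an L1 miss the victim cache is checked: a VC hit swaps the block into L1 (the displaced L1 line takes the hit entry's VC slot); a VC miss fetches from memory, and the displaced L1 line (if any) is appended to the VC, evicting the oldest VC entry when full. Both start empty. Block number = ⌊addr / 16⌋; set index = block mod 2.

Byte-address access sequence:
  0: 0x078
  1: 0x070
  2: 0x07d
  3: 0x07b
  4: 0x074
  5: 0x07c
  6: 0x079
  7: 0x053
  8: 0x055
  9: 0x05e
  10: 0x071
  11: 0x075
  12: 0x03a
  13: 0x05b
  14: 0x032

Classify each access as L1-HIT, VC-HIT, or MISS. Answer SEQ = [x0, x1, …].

SEQ = [MISS, L1-HIT, L1-HIT, L1-HIT, L1-HIT, L1-HIT, L1-HIT, MISS, L1-HIT, L1-HIT, VC-HIT, L1-HIT, MISS, VC-HIT, VC-HIT]

  [0] addr=0x78 blk=7 s=1: MISS | VC []
  [1] addr=0x70 blk=7 s=1: L1-HIT | VC []
  [2] addr=0x7d blk=7 s=1: L1-HIT | VC []
  [3] addr=0x7b blk=7 s=1: L1-HIT | VC []
  [4] addr=0x74 blk=7 s=1: L1-HIT | VC []
  [5] addr=0x7c blk=7 s=1: L1-HIT | VC []
  [6] addr=0x79 blk=7 s=1: L1-HIT | VC []
  [7] addr=0x53 blk=5 s=1: MISS | VC [7]
  [8] addr=0x55 blk=5 s=1: L1-HIT | VC [7]
  [9] addr=0x5e blk=5 s=1: L1-HIT | VC [7]
  [10] addr=0x71 blk=7 s=1: VC-HIT | VC [5]
  [11] addr=0x75 blk=7 s=1: L1-HIT | VC [5]
  [12] addr=0x3a blk=3 s=1: MISS | VC [5, 7]
  [13] addr=0x5b blk=5 s=1: VC-HIT | VC [3, 7]
  [14] addr=0x32 blk=3 s=1: VC-HIT | VC [5, 7]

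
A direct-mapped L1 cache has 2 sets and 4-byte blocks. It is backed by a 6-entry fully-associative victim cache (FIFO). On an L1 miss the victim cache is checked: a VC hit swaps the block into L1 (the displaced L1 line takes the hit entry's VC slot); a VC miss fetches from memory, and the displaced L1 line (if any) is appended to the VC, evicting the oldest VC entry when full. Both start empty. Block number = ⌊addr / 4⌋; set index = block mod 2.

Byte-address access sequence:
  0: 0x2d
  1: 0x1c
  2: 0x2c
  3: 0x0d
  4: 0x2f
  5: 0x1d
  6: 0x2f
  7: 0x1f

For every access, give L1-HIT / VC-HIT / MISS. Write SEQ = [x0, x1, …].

SEQ = [MISS, MISS, VC-HIT, MISS, VC-HIT, VC-HIT, VC-HIT, VC-HIT]

0: 0x2d (blk 11, set 1) → MISS  vc=[]
1: 0x1c (blk 7, set 1) → MISS  vc=[11]
2: 0x2c (blk 11, set 1) → VC-HIT  vc=[7]
3: 0xd (blk 3, set 1) → MISS  vc=[7, 11]
4: 0x2f (blk 11, set 1) → VC-HIT  vc=[7, 3]
5: 0x1d (blk 7, set 1) → VC-HIT  vc=[11, 3]
6: 0x2f (blk 11, set 1) → VC-HIT  vc=[7, 3]
7: 0x1f (blk 7, set 1) → VC-HIT  vc=[11, 3]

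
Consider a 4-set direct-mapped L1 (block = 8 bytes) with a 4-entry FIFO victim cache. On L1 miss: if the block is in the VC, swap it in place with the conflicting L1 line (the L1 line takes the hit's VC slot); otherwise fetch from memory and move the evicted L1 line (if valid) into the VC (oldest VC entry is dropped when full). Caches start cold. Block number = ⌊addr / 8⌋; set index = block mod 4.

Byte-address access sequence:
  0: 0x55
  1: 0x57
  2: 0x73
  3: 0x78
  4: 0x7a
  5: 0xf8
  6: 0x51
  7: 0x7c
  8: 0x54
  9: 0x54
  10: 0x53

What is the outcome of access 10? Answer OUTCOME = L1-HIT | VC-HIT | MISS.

  [0] addr=0x55 blk=10 s=2: MISS | VC []
  [1] addr=0x57 blk=10 s=2: L1-HIT | VC []
  [2] addr=0x73 blk=14 s=2: MISS | VC [10]
  [3] addr=0x78 blk=15 s=3: MISS | VC [10]
  [4] addr=0x7a blk=15 s=3: L1-HIT | VC [10]
  [5] addr=0xf8 blk=31 s=3: MISS | VC [10, 15]
  [6] addr=0x51 blk=10 s=2: VC-HIT | VC [14, 15]
  [7] addr=0x7c blk=15 s=3: VC-HIT | VC [14, 31]
  [8] addr=0x54 blk=10 s=2: L1-HIT | VC [14, 31]
  [9] addr=0x54 blk=10 s=2: L1-HIT | VC [14, 31]
  [10] addr=0x53 blk=10 s=2: L1-HIT | VC [14, 31]

OUTCOME = L1-HIT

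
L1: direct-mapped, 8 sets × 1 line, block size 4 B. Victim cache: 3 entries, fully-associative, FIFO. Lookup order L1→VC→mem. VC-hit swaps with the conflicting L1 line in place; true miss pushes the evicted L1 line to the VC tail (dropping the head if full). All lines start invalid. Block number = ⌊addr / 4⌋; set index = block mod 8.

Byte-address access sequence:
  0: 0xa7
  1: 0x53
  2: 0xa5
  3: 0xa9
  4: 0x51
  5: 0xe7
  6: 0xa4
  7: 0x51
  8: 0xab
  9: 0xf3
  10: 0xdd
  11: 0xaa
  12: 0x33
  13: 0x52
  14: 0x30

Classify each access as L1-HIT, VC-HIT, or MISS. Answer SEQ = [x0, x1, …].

  [0] addr=0xa7 blk=41 s=1: MISS | VC []
  [1] addr=0x53 blk=20 s=4: MISS | VC []
  [2] addr=0xa5 blk=41 s=1: L1-HIT | VC []
  [3] addr=0xa9 blk=42 s=2: MISS | VC []
  [4] addr=0x51 blk=20 s=4: L1-HIT | VC []
  [5] addr=0xe7 blk=57 s=1: MISS | VC [41]
  [6] addr=0xa4 blk=41 s=1: VC-HIT | VC [57]
  [7] addr=0x51 blk=20 s=4: L1-HIT | VC [57]
  [8] addr=0xab blk=42 s=2: L1-HIT | VC [57]
  [9] addr=0xf3 blk=60 s=4: MISS | VC [57, 20]
  [10] addr=0xdd blk=55 s=7: MISS | VC [57, 20]
  [11] addr=0xaa blk=42 s=2: L1-HIT | VC [57, 20]
  [12] addr=0x33 blk=12 s=4: MISS | VC [57, 20, 60]
  [13] addr=0x52 blk=20 s=4: VC-HIT | VC [57, 12, 60]
  [14] addr=0x30 blk=12 s=4: VC-HIT | VC [57, 20, 60]

SEQ = [MISS, MISS, L1-HIT, MISS, L1-HIT, MISS, VC-HIT, L1-HIT, L1-HIT, MISS, MISS, L1-HIT, MISS, VC-HIT, VC-HIT]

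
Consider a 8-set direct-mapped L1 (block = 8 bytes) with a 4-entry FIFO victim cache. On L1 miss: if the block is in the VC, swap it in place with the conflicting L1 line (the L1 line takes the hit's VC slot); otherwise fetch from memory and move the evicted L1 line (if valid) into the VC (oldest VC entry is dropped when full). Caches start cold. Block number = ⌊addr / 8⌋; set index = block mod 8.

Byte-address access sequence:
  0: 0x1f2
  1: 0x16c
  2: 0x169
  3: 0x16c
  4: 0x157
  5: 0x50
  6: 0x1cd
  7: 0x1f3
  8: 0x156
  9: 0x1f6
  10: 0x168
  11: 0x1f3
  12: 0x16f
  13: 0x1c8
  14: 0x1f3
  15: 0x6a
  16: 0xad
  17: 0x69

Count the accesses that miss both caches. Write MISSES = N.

  [0] addr=0x1f2 blk=62 s=6: MISS | VC []
  [1] addr=0x16c blk=45 s=5: MISS | VC []
  [2] addr=0x169 blk=45 s=5: L1-HIT | VC []
  [3] addr=0x16c blk=45 s=5: L1-HIT | VC []
  [4] addr=0x157 blk=42 s=2: MISS | VC []
  [5] addr=0x50 blk=10 s=2: MISS | VC [42]
  [6] addr=0x1cd blk=57 s=1: MISS | VC [42]
  [7] addr=0x1f3 blk=62 s=6: L1-HIT | VC [42]
  [8] addr=0x156 blk=42 s=2: VC-HIT | VC [10]
  [9] addr=0x1f6 blk=62 s=6: L1-HIT | VC [10]
  [10] addr=0x168 blk=45 s=5: L1-HIT | VC [10]
  [11] addr=0x1f3 blk=62 s=6: L1-HIT | VC [10]
  [12] addr=0x16f blk=45 s=5: L1-HIT | VC [10]
  [13] addr=0x1c8 blk=57 s=1: L1-HIT | VC [10]
  [14] addr=0x1f3 blk=62 s=6: L1-HIT | VC [10]
  [15] addr=0x6a blk=13 s=5: MISS | VC [10, 45]
  [16] addr=0xad blk=21 s=5: MISS | VC [10, 45, 13]
  [17] addr=0x69 blk=13 s=5: VC-HIT | VC [10, 45, 21]

MISSES = 7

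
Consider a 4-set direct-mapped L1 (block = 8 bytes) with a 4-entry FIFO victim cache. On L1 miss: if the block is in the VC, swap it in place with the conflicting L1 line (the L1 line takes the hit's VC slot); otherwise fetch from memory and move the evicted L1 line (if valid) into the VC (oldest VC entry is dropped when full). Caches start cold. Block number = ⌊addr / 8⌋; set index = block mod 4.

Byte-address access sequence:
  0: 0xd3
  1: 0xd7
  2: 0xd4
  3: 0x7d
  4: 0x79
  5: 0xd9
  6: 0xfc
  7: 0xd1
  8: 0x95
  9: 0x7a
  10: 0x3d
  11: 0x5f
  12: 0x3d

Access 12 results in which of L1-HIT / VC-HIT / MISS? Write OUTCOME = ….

OUTCOME = VC-HIT

0: 0xd3 (blk 26, set 2) → MISS  vc=[]
1: 0xd7 (blk 26, set 2) → L1-HIT  vc=[]
2: 0xd4 (blk 26, set 2) → L1-HIT  vc=[]
3: 0x7d (blk 15, set 3) → MISS  vc=[]
4: 0x79 (blk 15, set 3) → L1-HIT  vc=[]
5: 0xd9 (blk 27, set 3) → MISS  vc=[15]
6: 0xfc (blk 31, set 3) → MISS  vc=[15, 27]
7: 0xd1 (blk 26, set 2) → L1-HIT  vc=[15, 27]
8: 0x95 (blk 18, set 2) → MISS  vc=[15, 27, 26]
9: 0x7a (blk 15, set 3) → VC-HIT  vc=[31, 27, 26]
10: 0x3d (blk 7, set 3) → MISS  vc=[31, 27, 26, 15]
11: 0x5f (blk 11, set 3) → MISS  vc=[27, 26, 15, 7]
12: 0x3d (blk 7, set 3) → VC-HIT  vc=[27, 26, 15, 11]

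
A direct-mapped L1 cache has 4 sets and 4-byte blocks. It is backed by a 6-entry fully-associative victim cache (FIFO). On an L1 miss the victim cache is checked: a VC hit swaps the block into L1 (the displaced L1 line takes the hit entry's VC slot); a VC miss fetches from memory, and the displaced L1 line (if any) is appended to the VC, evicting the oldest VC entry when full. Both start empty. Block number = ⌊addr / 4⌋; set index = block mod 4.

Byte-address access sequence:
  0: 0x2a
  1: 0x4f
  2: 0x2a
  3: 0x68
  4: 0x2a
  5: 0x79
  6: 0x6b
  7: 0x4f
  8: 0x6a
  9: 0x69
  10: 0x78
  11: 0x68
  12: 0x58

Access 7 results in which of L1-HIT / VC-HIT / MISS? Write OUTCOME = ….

OUTCOME = L1-HIT

0: 0x2a (blk 10, set 2) → MISS  vc=[]
1: 0x4f (blk 19, set 3) → MISS  vc=[]
2: 0x2a (blk 10, set 2) → L1-HIT  vc=[]
3: 0x68 (blk 26, set 2) → MISS  vc=[10]
4: 0x2a (blk 10, set 2) → VC-HIT  vc=[26]
5: 0x79 (blk 30, set 2) → MISS  vc=[26, 10]
6: 0x6b (blk 26, set 2) → VC-HIT  vc=[30, 10]
7: 0x4f (blk 19, set 3) → L1-HIT  vc=[30, 10]
8: 0x6a (blk 26, set 2) → L1-HIT  vc=[30, 10]
9: 0x69 (blk 26, set 2) → L1-HIT  vc=[30, 10]
10: 0x78 (blk 30, set 2) → VC-HIT  vc=[26, 10]
11: 0x68 (blk 26, set 2) → VC-HIT  vc=[30, 10]
12: 0x58 (blk 22, set 2) → MISS  vc=[30, 10, 26]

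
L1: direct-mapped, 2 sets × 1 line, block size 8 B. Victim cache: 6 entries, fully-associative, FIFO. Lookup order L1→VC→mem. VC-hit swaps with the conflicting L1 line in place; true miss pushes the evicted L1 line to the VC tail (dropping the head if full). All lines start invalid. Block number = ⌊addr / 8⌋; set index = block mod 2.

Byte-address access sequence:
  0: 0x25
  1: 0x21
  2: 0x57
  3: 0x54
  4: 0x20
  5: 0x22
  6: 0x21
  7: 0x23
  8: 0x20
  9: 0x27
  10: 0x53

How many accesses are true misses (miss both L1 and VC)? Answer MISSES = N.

#0 0x25→b4/s0 MISS; vc=[]
#1 0x21→b4/s0 L1-HIT; vc=[]
#2 0x57→b10/s0 MISS; vc=[4]
#3 0x54→b10/s0 L1-HIT; vc=[4]
#4 0x20→b4/s0 VC-HIT; vc=[10]
#5 0x22→b4/s0 L1-HIT; vc=[10]
#6 0x21→b4/s0 L1-HIT; vc=[10]
#7 0x23→b4/s0 L1-HIT; vc=[10]
#8 0x20→b4/s0 L1-HIT; vc=[10]
#9 0x27→b4/s0 L1-HIT; vc=[10]
#10 0x53→b10/s0 VC-HIT; vc=[4]

MISSES = 2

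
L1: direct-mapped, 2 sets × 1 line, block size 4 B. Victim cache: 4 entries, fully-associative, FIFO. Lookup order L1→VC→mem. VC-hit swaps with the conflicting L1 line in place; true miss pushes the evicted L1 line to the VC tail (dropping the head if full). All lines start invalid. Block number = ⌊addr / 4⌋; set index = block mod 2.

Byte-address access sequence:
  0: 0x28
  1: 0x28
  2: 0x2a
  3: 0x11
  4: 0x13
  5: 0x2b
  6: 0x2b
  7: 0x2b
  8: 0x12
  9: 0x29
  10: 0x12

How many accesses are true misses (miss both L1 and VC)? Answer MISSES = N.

MISSES = 2

0: 0x28 (blk 10, set 0) → MISS  vc=[]
1: 0x28 (blk 10, set 0) → L1-HIT  vc=[]
2: 0x2a (blk 10, set 0) → L1-HIT  vc=[]
3: 0x11 (blk 4, set 0) → MISS  vc=[10]
4: 0x13 (blk 4, set 0) → L1-HIT  vc=[10]
5: 0x2b (blk 10, set 0) → VC-HIT  vc=[4]
6: 0x2b (blk 10, set 0) → L1-HIT  vc=[4]
7: 0x2b (blk 10, set 0) → L1-HIT  vc=[4]
8: 0x12 (blk 4, set 0) → VC-HIT  vc=[10]
9: 0x29 (blk 10, set 0) → VC-HIT  vc=[4]
10: 0x12 (blk 4, set 0) → VC-HIT  vc=[10]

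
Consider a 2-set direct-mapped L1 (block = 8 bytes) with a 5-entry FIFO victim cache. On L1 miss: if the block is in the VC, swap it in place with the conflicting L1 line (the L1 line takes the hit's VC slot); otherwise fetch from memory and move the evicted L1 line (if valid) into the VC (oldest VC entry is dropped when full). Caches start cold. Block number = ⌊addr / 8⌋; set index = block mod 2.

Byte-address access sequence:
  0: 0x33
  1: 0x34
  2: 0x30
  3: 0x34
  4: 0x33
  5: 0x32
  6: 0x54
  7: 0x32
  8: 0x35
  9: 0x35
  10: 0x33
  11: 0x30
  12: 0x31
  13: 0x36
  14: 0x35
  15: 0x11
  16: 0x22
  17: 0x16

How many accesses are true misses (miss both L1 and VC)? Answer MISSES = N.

MISSES = 4

0: 0x33 (blk 6, set 0) → MISS  vc=[]
1: 0x34 (blk 6, set 0) → L1-HIT  vc=[]
2: 0x30 (blk 6, set 0) → L1-HIT  vc=[]
3: 0x34 (blk 6, set 0) → L1-HIT  vc=[]
4: 0x33 (blk 6, set 0) → L1-HIT  vc=[]
5: 0x32 (blk 6, set 0) → L1-HIT  vc=[]
6: 0x54 (blk 10, set 0) → MISS  vc=[6]
7: 0x32 (blk 6, set 0) → VC-HIT  vc=[10]
8: 0x35 (blk 6, set 0) → L1-HIT  vc=[10]
9: 0x35 (blk 6, set 0) → L1-HIT  vc=[10]
10: 0x33 (blk 6, set 0) → L1-HIT  vc=[10]
11: 0x30 (blk 6, set 0) → L1-HIT  vc=[10]
12: 0x31 (blk 6, set 0) → L1-HIT  vc=[10]
13: 0x36 (blk 6, set 0) → L1-HIT  vc=[10]
14: 0x35 (blk 6, set 0) → L1-HIT  vc=[10]
15: 0x11 (blk 2, set 0) → MISS  vc=[10, 6]
16: 0x22 (blk 4, set 0) → MISS  vc=[10, 6, 2]
17: 0x16 (blk 2, set 0) → VC-HIT  vc=[10, 6, 4]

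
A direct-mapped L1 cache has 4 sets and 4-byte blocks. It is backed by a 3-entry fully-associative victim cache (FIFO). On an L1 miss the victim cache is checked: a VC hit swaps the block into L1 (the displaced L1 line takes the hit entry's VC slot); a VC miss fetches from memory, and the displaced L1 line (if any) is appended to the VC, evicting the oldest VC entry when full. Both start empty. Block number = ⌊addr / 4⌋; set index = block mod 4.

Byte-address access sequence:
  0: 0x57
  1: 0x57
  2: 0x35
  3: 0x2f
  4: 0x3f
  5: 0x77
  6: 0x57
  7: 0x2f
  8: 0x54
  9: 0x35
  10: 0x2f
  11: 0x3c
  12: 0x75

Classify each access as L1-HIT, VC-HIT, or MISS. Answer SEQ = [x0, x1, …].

SEQ = [MISS, L1-HIT, MISS, MISS, MISS, MISS, VC-HIT, VC-HIT, L1-HIT, VC-HIT, L1-HIT, VC-HIT, VC-HIT]

  [0] addr=0x57 blk=21 s=1: MISS | VC []
  [1] addr=0x57 blk=21 s=1: L1-HIT | VC []
  [2] addr=0x35 blk=13 s=1: MISS | VC [21]
  [3] addr=0x2f blk=11 s=3: MISS | VC [21]
  [4] addr=0x3f blk=15 s=3: MISS | VC [21, 11]
  [5] addr=0x77 blk=29 s=1: MISS | VC [21, 11, 13]
  [6] addr=0x57 blk=21 s=1: VC-HIT | VC [29, 11, 13]
  [7] addr=0x2f blk=11 s=3: VC-HIT | VC [29, 15, 13]
  [8] addr=0x54 blk=21 s=1: L1-HIT | VC [29, 15, 13]
  [9] addr=0x35 blk=13 s=1: VC-HIT | VC [29, 15, 21]
  [10] addr=0x2f blk=11 s=3: L1-HIT | VC [29, 15, 21]
  [11] addr=0x3c blk=15 s=3: VC-HIT | VC [29, 11, 21]
  [12] addr=0x75 blk=29 s=1: VC-HIT | VC [13, 11, 21]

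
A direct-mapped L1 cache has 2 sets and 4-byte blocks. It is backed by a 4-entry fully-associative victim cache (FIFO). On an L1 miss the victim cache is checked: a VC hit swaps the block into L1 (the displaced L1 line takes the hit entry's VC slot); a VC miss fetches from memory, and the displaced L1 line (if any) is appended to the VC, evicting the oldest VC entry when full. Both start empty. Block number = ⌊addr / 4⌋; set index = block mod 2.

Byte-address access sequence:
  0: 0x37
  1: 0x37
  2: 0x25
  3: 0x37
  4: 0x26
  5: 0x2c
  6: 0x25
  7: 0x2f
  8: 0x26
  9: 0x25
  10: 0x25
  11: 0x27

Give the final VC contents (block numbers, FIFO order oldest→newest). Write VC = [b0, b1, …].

VC = [13, 11]

  [0] addr=0x37 blk=13 s=1: MISS | VC []
  [1] addr=0x37 blk=13 s=1: L1-HIT | VC []
  [2] addr=0x25 blk=9 s=1: MISS | VC [13]
  [3] addr=0x37 blk=13 s=1: VC-HIT | VC [9]
  [4] addr=0x26 blk=9 s=1: VC-HIT | VC [13]
  [5] addr=0x2c blk=11 s=1: MISS | VC [13, 9]
  [6] addr=0x25 blk=9 s=1: VC-HIT | VC [13, 11]
  [7] addr=0x2f blk=11 s=1: VC-HIT | VC [13, 9]
  [8] addr=0x26 blk=9 s=1: VC-HIT | VC [13, 11]
  [9] addr=0x25 blk=9 s=1: L1-HIT | VC [13, 11]
  [10] addr=0x25 blk=9 s=1: L1-HIT | VC [13, 11]
  [11] addr=0x27 blk=9 s=1: L1-HIT | VC [13, 11]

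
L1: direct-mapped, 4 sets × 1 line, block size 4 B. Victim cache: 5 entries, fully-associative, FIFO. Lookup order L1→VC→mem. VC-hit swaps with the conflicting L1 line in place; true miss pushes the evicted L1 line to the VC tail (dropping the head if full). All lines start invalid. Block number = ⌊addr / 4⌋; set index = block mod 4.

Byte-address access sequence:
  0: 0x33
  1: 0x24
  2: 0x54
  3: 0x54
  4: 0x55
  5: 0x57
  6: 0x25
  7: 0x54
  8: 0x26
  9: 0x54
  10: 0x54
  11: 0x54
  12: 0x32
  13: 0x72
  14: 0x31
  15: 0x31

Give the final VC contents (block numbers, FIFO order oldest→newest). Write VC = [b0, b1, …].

0: 0x33 (blk 12, set 0) → MISS  vc=[]
1: 0x24 (blk 9, set 1) → MISS  vc=[]
2: 0x54 (blk 21, set 1) → MISS  vc=[9]
3: 0x54 (blk 21, set 1) → L1-HIT  vc=[9]
4: 0x55 (blk 21, set 1) → L1-HIT  vc=[9]
5: 0x57 (blk 21, set 1) → L1-HIT  vc=[9]
6: 0x25 (blk 9, set 1) → VC-HIT  vc=[21]
7: 0x54 (blk 21, set 1) → VC-HIT  vc=[9]
8: 0x26 (blk 9, set 1) → VC-HIT  vc=[21]
9: 0x54 (blk 21, set 1) → VC-HIT  vc=[9]
10: 0x54 (blk 21, set 1) → L1-HIT  vc=[9]
11: 0x54 (blk 21, set 1) → L1-HIT  vc=[9]
12: 0x32 (blk 12, set 0) → L1-HIT  vc=[9]
13: 0x72 (blk 28, set 0) → MISS  vc=[9, 12]
14: 0x31 (blk 12, set 0) → VC-HIT  vc=[9, 28]
15: 0x31 (blk 12, set 0) → L1-HIT  vc=[9, 28]

VC = [9, 28]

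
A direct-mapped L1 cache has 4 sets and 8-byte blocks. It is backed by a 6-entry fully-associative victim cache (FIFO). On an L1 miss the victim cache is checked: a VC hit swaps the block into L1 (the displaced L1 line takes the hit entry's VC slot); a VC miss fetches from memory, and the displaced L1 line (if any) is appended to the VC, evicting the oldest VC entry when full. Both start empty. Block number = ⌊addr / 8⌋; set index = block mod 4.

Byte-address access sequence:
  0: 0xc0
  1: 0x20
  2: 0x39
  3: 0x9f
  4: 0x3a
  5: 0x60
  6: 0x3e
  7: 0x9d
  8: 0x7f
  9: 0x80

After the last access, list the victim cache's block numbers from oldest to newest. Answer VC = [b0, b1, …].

  [0] addr=0xc0 blk=24 s=0: MISS | VC []
  [1] addr=0x20 blk=4 s=0: MISS | VC [24]
  [2] addr=0x39 blk=7 s=3: MISS | VC [24]
  [3] addr=0x9f blk=19 s=3: MISS | VC [24, 7]
  [4] addr=0x3a blk=7 s=3: VC-HIT | VC [24, 19]
  [5] addr=0x60 blk=12 s=0: MISS | VC [24, 19, 4]
  [6] addr=0x3e blk=7 s=3: L1-HIT | VC [24, 19, 4]
  [7] addr=0x9d blk=19 s=3: VC-HIT | VC [24, 7, 4]
  [8] addr=0x7f blk=15 s=3: MISS | VC [24, 7, 4, 19]
  [9] addr=0x80 blk=16 s=0: MISS | VC [24, 7, 4, 19, 12]

VC = [24, 7, 4, 19, 12]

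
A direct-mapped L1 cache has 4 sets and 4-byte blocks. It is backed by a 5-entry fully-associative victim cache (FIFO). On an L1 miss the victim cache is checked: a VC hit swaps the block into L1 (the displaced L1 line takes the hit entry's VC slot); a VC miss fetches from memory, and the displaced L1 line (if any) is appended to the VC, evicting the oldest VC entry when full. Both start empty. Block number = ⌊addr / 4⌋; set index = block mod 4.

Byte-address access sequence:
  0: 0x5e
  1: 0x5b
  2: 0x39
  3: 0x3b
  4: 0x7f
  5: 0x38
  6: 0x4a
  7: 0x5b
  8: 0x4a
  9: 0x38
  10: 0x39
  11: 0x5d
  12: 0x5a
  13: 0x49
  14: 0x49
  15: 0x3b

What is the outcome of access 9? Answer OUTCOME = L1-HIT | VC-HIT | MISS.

#0 0x5e→b23/s3 MISS; vc=[]
#1 0x5b→b22/s2 MISS; vc=[]
#2 0x39→b14/s2 MISS; vc=[22]
#3 0x3b→b14/s2 L1-HIT; vc=[22]
#4 0x7f→b31/s3 MISS; vc=[22,23]
#5 0x38→b14/s2 L1-HIT; vc=[22,23]
#6 0x4a→b18/s2 MISS; vc=[22,23,14]
#7 0x5b→b22/s2 VC-HIT; vc=[18,23,14]
#8 0x4a→b18/s2 VC-HIT; vc=[22,23,14]
#9 0x38→b14/s2 VC-HIT; vc=[22,23,18]
#10 0x39→b14/s2 L1-HIT; vc=[22,23,18]
#11 0x5d→b23/s3 VC-HIT; vc=[22,31,18]
#12 0x5a→b22/s2 VC-HIT; vc=[14,31,18]
#13 0x49→b18/s2 VC-HIT; vc=[14,31,22]
#14 0x49→b18/s2 L1-HIT; vc=[14,31,22]
#15 0x3b→b14/s2 VC-HIT; vc=[18,31,22]

OUTCOME = VC-HIT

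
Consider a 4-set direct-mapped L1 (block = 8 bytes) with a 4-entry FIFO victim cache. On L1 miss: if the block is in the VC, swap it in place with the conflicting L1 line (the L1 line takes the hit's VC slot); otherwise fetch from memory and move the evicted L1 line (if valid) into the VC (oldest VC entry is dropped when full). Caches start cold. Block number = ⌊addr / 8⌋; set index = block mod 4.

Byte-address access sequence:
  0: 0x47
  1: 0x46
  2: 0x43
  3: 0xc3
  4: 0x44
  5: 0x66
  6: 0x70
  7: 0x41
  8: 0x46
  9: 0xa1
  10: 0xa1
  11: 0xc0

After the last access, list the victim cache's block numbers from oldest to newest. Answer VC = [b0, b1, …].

VC = [20, 12, 8]

  [0] addr=0x47 blk=8 s=0: MISS | VC []
  [1] addr=0x46 blk=8 s=0: L1-HIT | VC []
  [2] addr=0x43 blk=8 s=0: L1-HIT | VC []
  [3] addr=0xc3 blk=24 s=0: MISS | VC [8]
  [4] addr=0x44 blk=8 s=0: VC-HIT | VC [24]
  [5] addr=0x66 blk=12 s=0: MISS | VC [24, 8]
  [6] addr=0x70 blk=14 s=2: MISS | VC [24, 8]
  [7] addr=0x41 blk=8 s=0: VC-HIT | VC [24, 12]
  [8] addr=0x46 blk=8 s=0: L1-HIT | VC [24, 12]
  [9] addr=0xa1 blk=20 s=0: MISS | VC [24, 12, 8]
  [10] addr=0xa1 blk=20 s=0: L1-HIT | VC [24, 12, 8]
  [11] addr=0xc0 blk=24 s=0: VC-HIT | VC [20, 12, 8]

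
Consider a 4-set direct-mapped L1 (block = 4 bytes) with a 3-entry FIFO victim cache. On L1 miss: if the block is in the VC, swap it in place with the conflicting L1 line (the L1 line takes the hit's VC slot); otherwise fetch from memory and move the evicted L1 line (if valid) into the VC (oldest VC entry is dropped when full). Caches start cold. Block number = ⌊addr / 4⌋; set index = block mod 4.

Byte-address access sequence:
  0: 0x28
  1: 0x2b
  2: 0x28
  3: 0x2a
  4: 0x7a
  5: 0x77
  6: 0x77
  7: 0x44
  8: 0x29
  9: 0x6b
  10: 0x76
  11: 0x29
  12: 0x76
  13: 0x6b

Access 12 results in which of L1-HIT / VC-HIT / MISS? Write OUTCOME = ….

OUTCOME = L1-HIT

0: 0x28 (blk 10, set 2) → MISS  vc=[]
1: 0x2b (blk 10, set 2) → L1-HIT  vc=[]
2: 0x28 (blk 10, set 2) → L1-HIT  vc=[]
3: 0x2a (blk 10, set 2) → L1-HIT  vc=[]
4: 0x7a (blk 30, set 2) → MISS  vc=[10]
5: 0x77 (blk 29, set 1) → MISS  vc=[10]
6: 0x77 (blk 29, set 1) → L1-HIT  vc=[10]
7: 0x44 (blk 17, set 1) → MISS  vc=[10, 29]
8: 0x29 (blk 10, set 2) → VC-HIT  vc=[30, 29]
9: 0x6b (blk 26, set 2) → MISS  vc=[30, 29, 10]
10: 0x76 (blk 29, set 1) → VC-HIT  vc=[30, 17, 10]
11: 0x29 (blk 10, set 2) → VC-HIT  vc=[30, 17, 26]
12: 0x76 (blk 29, set 1) → L1-HIT  vc=[30, 17, 26]
13: 0x6b (blk 26, set 2) → VC-HIT  vc=[30, 17, 10]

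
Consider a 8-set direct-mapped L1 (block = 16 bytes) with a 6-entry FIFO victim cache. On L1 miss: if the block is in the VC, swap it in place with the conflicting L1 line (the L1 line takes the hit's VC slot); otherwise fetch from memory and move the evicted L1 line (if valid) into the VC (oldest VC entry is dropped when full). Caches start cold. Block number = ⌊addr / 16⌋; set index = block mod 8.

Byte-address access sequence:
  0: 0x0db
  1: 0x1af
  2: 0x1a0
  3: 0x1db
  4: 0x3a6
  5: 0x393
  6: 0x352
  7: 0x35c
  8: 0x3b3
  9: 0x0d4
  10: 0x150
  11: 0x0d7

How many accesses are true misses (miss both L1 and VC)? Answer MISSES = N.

0: 0xdb (blk 13, set 5) → MISS  vc=[]
1: 0x1af (blk 26, set 2) → MISS  vc=[]
2: 0x1a0 (blk 26, set 2) → L1-HIT  vc=[]
3: 0x1db (blk 29, set 5) → MISS  vc=[13]
4: 0x3a6 (blk 58, set 2) → MISS  vc=[13, 26]
5: 0x393 (blk 57, set 1) → MISS  vc=[13, 26]
6: 0x352 (blk 53, set 5) → MISS  vc=[13, 26, 29]
7: 0x35c (blk 53, set 5) → L1-HIT  vc=[13, 26, 29]
8: 0x3b3 (blk 59, set 3) → MISS  vc=[13, 26, 29]
9: 0xd4 (blk 13, set 5) → VC-HIT  vc=[53, 26, 29]
10: 0x150 (blk 21, set 5) → MISS  vc=[53, 26, 29, 13]
11: 0xd7 (blk 13, set 5) → VC-HIT  vc=[53, 26, 29, 21]

MISSES = 8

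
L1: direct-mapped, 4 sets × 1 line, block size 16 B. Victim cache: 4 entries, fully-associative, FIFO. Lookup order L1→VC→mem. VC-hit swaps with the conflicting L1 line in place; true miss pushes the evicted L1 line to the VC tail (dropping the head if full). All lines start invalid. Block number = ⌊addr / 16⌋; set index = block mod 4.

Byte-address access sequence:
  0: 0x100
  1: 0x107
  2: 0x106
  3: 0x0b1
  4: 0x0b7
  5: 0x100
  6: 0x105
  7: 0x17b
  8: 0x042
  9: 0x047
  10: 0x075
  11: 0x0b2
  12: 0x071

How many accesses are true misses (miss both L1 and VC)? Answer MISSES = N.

MISSES = 5

#0 0x100→b16/s0 MISS; vc=[]
#1 0x107→b16/s0 L1-HIT; vc=[]
#2 0x106→b16/s0 L1-HIT; vc=[]
#3 0xb1→b11/s3 MISS; vc=[]
#4 0xb7→b11/s3 L1-HIT; vc=[]
#5 0x100→b16/s0 L1-HIT; vc=[]
#6 0x105→b16/s0 L1-HIT; vc=[]
#7 0x17b→b23/s3 MISS; vc=[11]
#8 0x42→b4/s0 MISS; vc=[11,16]
#9 0x47→b4/s0 L1-HIT; vc=[11,16]
#10 0x75→b7/s3 MISS; vc=[11,16,23]
#11 0xb2→b11/s3 VC-HIT; vc=[7,16,23]
#12 0x71→b7/s3 VC-HIT; vc=[11,16,23]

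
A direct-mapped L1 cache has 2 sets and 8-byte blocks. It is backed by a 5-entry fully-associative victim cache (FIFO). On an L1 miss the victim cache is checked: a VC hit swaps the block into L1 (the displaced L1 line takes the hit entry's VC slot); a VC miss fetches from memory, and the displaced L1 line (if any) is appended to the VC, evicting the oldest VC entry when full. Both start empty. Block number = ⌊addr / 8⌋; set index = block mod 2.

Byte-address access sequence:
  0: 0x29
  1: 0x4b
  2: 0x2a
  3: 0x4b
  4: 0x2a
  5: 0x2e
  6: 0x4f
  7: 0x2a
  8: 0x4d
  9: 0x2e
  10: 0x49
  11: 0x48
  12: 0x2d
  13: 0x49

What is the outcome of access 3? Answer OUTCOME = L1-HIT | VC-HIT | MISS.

#0 0x29→b5/s1 MISS; vc=[]
#1 0x4b→b9/s1 MISS; vc=[5]
#2 0x2a→b5/s1 VC-HIT; vc=[9]
#3 0x4b→b9/s1 VC-HIT; vc=[5]
#4 0x2a→b5/s1 VC-HIT; vc=[9]
#5 0x2e→b5/s1 L1-HIT; vc=[9]
#6 0x4f→b9/s1 VC-HIT; vc=[5]
#7 0x2a→b5/s1 VC-HIT; vc=[9]
#8 0x4d→b9/s1 VC-HIT; vc=[5]
#9 0x2e→b5/s1 VC-HIT; vc=[9]
#10 0x49→b9/s1 VC-HIT; vc=[5]
#11 0x48→b9/s1 L1-HIT; vc=[5]
#12 0x2d→b5/s1 VC-HIT; vc=[9]
#13 0x49→b9/s1 VC-HIT; vc=[5]

OUTCOME = VC-HIT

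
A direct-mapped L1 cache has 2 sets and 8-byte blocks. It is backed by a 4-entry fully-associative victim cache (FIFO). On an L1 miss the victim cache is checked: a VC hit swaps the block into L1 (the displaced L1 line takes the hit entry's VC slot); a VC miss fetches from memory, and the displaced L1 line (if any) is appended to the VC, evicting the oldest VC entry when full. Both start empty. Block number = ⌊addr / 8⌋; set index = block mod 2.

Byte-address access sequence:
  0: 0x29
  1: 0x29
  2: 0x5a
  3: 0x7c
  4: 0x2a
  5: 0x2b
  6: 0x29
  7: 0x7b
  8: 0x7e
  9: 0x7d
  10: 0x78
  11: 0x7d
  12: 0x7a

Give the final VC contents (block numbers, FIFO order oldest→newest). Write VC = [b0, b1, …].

VC = [5, 11]

#0 0x29→b5/s1 MISS; vc=[]
#1 0x29→b5/s1 L1-HIT; vc=[]
#2 0x5a→b11/s1 MISS; vc=[5]
#3 0x7c→b15/s1 MISS; vc=[5,11]
#4 0x2a→b5/s1 VC-HIT; vc=[15,11]
#5 0x2b→b5/s1 L1-HIT; vc=[15,11]
#6 0x29→b5/s1 L1-HIT; vc=[15,11]
#7 0x7b→b15/s1 VC-HIT; vc=[5,11]
#8 0x7e→b15/s1 L1-HIT; vc=[5,11]
#9 0x7d→b15/s1 L1-HIT; vc=[5,11]
#10 0x78→b15/s1 L1-HIT; vc=[5,11]
#11 0x7d→b15/s1 L1-HIT; vc=[5,11]
#12 0x7a→b15/s1 L1-HIT; vc=[5,11]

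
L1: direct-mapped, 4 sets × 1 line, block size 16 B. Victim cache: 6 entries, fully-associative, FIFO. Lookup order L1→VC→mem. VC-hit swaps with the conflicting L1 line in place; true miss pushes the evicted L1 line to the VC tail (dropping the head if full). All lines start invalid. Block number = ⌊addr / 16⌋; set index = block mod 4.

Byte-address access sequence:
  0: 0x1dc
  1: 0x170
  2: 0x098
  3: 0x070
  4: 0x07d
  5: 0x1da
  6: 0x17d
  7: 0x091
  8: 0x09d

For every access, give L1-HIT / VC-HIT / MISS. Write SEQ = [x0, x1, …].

  [0] addr=0x1dc blk=29 s=1: MISS | VC []
  [1] addr=0x170 blk=23 s=3: MISS | VC []
  [2] addr=0x98 blk=9 s=1: MISS | VC [29]
  [3] addr=0x70 blk=7 s=3: MISS | VC [29, 23]
  [4] addr=0x7d blk=7 s=3: L1-HIT | VC [29, 23]
  [5] addr=0x1da blk=29 s=1: VC-HIT | VC [9, 23]
  [6] addr=0x17d blk=23 s=3: VC-HIT | VC [9, 7]
  [7] addr=0x91 blk=9 s=1: VC-HIT | VC [29, 7]
  [8] addr=0x9d blk=9 s=1: L1-HIT | VC [29, 7]

SEQ = [MISS, MISS, MISS, MISS, L1-HIT, VC-HIT, VC-HIT, VC-HIT, L1-HIT]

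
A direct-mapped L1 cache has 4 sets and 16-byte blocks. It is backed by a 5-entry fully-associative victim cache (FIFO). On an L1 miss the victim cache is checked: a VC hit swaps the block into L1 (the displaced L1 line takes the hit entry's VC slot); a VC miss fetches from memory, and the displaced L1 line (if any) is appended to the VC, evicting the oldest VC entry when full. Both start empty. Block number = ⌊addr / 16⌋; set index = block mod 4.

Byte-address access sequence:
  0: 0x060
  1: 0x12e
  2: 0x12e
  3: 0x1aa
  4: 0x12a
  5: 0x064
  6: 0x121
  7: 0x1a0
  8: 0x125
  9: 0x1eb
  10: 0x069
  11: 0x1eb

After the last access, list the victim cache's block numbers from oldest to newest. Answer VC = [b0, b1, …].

  [0] addr=0x60 blk=6 s=2: MISS | VC []
  [1] addr=0x12e blk=18 s=2: MISS | VC [6]
  [2] addr=0x12e blk=18 s=2: L1-HIT | VC [6]
  [3] addr=0x1aa blk=26 s=2: MISS | VC [6, 18]
  [4] addr=0x12a blk=18 s=2: VC-HIT | VC [6, 26]
  [5] addr=0x64 blk=6 s=2: VC-HIT | VC [18, 26]
  [6] addr=0x121 blk=18 s=2: VC-HIT | VC [6, 26]
  [7] addr=0x1a0 blk=26 s=2: VC-HIT | VC [6, 18]
  [8] addr=0x125 blk=18 s=2: VC-HIT | VC [6, 26]
  [9] addr=0x1eb blk=30 s=2: MISS | VC [6, 26, 18]
  [10] addr=0x69 blk=6 s=2: VC-HIT | VC [30, 26, 18]
  [11] addr=0x1eb blk=30 s=2: VC-HIT | VC [6, 26, 18]

VC = [6, 26, 18]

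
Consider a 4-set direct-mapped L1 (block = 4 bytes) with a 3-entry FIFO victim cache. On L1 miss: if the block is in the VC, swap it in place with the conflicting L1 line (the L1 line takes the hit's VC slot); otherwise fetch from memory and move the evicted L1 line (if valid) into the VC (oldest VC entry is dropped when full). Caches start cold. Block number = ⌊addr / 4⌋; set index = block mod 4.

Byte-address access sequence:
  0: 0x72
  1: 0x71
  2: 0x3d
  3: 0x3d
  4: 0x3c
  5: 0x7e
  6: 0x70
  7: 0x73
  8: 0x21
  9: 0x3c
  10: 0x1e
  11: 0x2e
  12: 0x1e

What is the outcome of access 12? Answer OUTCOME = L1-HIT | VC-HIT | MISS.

#0 0x72→b28/s0 MISS; vc=[]
#1 0x71→b28/s0 L1-HIT; vc=[]
#2 0x3d→b15/s3 MISS; vc=[]
#3 0x3d→b15/s3 L1-HIT; vc=[]
#4 0x3c→b15/s3 L1-HIT; vc=[]
#5 0x7e→b31/s3 MISS; vc=[15]
#6 0x70→b28/s0 L1-HIT; vc=[15]
#7 0x73→b28/s0 L1-HIT; vc=[15]
#8 0x21→b8/s0 MISS; vc=[15,28]
#9 0x3c→b15/s3 VC-HIT; vc=[31,28]
#10 0x1e→b7/s3 MISS; vc=[31,28,15]
#11 0x2e→b11/s3 MISS; vc=[28,15,7]
#12 0x1e→b7/s3 VC-HIT; vc=[28,15,11]

OUTCOME = VC-HIT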